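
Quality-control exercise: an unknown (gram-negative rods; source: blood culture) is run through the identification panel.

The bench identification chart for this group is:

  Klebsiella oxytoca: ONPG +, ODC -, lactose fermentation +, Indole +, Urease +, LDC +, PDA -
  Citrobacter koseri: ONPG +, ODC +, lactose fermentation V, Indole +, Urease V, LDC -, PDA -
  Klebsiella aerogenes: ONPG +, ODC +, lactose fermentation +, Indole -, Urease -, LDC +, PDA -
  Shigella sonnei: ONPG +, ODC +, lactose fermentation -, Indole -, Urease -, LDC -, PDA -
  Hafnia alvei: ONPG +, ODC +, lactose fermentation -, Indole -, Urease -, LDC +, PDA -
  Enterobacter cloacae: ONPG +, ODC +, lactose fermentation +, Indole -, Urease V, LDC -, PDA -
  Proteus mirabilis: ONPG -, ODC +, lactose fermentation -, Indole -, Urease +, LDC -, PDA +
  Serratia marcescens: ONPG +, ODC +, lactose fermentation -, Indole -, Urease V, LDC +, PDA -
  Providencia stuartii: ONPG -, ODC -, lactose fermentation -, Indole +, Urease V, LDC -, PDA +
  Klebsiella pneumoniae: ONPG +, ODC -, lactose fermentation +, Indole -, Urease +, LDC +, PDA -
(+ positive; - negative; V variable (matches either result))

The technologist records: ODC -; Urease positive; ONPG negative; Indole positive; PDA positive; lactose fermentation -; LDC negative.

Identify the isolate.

Providencia stuartii

PDA +: excludes 8 organisms — 2 left.
lactose fermentation -: all 2 remaining candidates are consistent.
ONPG -: all 2 remaining candidates are consistent.
LDC -: all 2 remaining candidates are consistent.
Indole +: excludes Proteus mirabilis — 1 left.
ODC -: the one remaining candidate is consistent.
Urease +: the one remaining candidate is consistent.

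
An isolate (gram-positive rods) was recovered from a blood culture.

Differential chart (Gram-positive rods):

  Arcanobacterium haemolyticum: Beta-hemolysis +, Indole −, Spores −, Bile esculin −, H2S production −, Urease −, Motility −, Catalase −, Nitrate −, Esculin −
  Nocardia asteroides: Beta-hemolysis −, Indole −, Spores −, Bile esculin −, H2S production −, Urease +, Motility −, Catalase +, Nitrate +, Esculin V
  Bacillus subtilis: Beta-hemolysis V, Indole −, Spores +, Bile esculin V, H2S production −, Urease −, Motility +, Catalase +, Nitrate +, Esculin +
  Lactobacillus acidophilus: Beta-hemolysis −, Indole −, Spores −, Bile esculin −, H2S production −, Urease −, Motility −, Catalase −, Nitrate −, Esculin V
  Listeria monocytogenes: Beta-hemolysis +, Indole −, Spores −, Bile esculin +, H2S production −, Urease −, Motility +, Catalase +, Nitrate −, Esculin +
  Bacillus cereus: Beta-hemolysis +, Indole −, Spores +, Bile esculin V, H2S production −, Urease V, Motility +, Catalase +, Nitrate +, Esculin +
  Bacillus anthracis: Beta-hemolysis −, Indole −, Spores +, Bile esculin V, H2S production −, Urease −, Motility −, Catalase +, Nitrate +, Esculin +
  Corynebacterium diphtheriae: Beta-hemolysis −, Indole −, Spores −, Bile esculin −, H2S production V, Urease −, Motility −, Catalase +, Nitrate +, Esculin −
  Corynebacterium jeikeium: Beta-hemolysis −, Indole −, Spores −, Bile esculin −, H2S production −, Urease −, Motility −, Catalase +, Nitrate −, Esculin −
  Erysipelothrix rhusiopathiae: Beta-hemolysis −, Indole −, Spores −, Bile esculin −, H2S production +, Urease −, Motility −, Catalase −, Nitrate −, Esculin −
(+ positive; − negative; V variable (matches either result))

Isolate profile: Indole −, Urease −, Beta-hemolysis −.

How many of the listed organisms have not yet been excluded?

6

Beta-hemolysis −: excludes Arcanobacterium haemolyticum, Listeria monocytogenes, Bacillus cereus — 7 left.
Urease −: excludes Nocardia asteroides — 6 left.
Indole −: all 6 remaining candidates are consistent.
Still consistent: Bacillus anthracis, Bacillus subtilis, Corynebacterium diphtheriae, Corynebacterium jeikeium, Erysipelothrix rhusiopathiae, Lactobacillus acidophilus.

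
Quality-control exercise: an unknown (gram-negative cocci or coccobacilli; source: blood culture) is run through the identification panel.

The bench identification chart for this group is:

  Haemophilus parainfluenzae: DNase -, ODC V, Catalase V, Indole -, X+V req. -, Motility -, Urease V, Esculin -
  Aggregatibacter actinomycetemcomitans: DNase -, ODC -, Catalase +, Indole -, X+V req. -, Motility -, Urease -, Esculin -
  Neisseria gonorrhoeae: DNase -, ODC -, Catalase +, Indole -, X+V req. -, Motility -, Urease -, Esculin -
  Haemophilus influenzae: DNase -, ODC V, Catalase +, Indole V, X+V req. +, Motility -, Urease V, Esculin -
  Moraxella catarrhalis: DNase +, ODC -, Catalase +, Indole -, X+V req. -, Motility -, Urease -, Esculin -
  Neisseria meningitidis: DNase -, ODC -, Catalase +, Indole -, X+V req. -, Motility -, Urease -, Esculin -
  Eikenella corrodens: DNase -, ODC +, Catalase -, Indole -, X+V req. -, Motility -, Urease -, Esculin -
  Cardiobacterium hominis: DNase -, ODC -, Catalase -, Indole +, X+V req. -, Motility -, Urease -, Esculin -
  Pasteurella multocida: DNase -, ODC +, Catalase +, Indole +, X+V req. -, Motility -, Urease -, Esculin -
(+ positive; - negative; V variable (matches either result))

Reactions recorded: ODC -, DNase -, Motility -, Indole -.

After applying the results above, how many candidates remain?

Motility -: all 9 remaining candidates are consistent.
ODC -: excludes Eikenella corrodens, Pasteurella multocida — 7 left.
Indole -: excludes Cardiobacterium hominis — 6 left.
DNase -: excludes Moraxella catarrhalis — 5 left.
Still consistent: Aggregatibacter actinomycetemcomitans, Haemophilus influenzae, Haemophilus parainfluenzae, Neisseria gonorrhoeae, Neisseria meningitidis.

5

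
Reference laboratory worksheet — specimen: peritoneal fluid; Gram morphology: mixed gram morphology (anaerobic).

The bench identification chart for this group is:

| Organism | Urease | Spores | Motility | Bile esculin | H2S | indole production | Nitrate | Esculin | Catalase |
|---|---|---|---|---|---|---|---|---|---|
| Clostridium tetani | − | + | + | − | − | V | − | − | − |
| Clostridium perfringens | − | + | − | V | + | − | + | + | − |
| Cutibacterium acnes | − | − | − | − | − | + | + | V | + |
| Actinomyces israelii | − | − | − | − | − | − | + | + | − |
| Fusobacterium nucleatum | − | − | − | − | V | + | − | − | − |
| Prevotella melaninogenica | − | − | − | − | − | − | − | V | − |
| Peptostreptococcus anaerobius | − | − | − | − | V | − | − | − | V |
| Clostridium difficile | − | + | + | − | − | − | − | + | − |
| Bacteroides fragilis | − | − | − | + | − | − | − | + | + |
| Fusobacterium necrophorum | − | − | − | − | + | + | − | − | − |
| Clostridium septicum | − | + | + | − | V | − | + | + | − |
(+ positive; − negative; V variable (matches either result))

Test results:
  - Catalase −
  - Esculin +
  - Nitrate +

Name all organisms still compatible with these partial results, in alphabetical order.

Actinomyces israelii, Clostridium perfringens, Clostridium septicum

Esculin +: excludes Clostridium tetani, Fusobacterium nucleatum, Peptostreptococcus anaerobius, Fusobacterium necrophorum — 7 left.
Nitrate +: excludes Prevotella melaninogenica, Clostridium difficile, Bacteroides fragilis — 4 left.
Catalase −: excludes Cutibacterium acnes — 3 left.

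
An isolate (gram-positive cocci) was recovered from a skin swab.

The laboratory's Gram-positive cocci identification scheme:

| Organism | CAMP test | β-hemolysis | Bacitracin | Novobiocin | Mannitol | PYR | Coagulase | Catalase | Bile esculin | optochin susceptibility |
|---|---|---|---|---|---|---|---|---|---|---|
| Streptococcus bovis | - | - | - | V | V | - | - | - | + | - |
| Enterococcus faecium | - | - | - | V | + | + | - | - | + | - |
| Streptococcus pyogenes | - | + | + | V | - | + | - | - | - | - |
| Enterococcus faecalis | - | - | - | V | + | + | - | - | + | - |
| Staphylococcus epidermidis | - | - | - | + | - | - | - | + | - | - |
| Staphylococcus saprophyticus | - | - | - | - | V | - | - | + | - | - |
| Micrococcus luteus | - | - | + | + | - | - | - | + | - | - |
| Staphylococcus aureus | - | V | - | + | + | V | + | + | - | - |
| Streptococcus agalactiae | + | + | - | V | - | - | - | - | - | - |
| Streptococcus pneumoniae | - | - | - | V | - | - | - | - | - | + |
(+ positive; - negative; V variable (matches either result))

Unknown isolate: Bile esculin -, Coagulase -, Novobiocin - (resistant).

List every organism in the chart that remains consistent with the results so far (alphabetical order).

Staphylococcus saprophyticus, Streptococcus agalactiae, Streptococcus pneumoniae, Streptococcus pyogenes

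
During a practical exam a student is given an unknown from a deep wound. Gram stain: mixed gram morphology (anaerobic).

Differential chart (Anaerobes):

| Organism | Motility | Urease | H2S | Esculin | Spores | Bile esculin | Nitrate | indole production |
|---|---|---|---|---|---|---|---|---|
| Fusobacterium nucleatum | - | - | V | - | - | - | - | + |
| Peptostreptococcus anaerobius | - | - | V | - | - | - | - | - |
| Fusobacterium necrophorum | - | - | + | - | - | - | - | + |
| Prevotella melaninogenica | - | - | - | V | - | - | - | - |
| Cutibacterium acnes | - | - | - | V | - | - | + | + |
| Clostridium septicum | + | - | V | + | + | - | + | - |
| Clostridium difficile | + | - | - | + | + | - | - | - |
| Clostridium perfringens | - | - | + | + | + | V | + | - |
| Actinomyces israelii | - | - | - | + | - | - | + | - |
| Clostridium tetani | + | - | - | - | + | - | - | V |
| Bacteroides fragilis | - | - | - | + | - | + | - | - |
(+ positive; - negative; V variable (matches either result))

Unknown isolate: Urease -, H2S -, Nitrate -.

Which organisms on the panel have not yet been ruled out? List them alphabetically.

Bacteroides fragilis, Clostridium difficile, Clostridium tetani, Fusobacterium nucleatum, Peptostreptococcus anaerobius, Prevotella melaninogenica

H2S -: excludes Fusobacterium necrophorum, Clostridium perfringens — 9 left.
Nitrate -: excludes Cutibacterium acnes, Clostridium septicum, Actinomyces israelii — 6 left.
Urease -: all 6 remaining candidates are consistent.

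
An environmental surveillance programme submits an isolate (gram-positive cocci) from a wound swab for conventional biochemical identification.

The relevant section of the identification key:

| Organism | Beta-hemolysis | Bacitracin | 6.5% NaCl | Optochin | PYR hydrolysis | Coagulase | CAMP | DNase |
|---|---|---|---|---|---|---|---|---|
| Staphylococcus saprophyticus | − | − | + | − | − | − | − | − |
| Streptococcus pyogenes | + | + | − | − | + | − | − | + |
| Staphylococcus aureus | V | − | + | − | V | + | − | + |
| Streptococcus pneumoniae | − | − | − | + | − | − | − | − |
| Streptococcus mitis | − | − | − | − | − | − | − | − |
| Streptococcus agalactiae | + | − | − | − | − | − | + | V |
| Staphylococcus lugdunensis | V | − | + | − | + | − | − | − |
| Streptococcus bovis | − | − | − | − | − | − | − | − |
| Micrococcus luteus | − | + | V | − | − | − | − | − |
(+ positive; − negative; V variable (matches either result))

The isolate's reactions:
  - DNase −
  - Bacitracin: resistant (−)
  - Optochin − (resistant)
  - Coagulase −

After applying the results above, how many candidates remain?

5

Coagulase −: excludes Staphylococcus aureus — 8 left.
Bacitracin −: excludes Streptococcus pyogenes, Micrococcus luteus — 6 left.
DNase −: all 6 remaining candidates are consistent.
Optochin −: excludes Streptococcus pneumoniae — 5 left.
Still consistent: Staphylococcus lugdunensis, Staphylococcus saprophyticus, Streptococcus agalactiae, Streptococcus bovis, Streptococcus mitis.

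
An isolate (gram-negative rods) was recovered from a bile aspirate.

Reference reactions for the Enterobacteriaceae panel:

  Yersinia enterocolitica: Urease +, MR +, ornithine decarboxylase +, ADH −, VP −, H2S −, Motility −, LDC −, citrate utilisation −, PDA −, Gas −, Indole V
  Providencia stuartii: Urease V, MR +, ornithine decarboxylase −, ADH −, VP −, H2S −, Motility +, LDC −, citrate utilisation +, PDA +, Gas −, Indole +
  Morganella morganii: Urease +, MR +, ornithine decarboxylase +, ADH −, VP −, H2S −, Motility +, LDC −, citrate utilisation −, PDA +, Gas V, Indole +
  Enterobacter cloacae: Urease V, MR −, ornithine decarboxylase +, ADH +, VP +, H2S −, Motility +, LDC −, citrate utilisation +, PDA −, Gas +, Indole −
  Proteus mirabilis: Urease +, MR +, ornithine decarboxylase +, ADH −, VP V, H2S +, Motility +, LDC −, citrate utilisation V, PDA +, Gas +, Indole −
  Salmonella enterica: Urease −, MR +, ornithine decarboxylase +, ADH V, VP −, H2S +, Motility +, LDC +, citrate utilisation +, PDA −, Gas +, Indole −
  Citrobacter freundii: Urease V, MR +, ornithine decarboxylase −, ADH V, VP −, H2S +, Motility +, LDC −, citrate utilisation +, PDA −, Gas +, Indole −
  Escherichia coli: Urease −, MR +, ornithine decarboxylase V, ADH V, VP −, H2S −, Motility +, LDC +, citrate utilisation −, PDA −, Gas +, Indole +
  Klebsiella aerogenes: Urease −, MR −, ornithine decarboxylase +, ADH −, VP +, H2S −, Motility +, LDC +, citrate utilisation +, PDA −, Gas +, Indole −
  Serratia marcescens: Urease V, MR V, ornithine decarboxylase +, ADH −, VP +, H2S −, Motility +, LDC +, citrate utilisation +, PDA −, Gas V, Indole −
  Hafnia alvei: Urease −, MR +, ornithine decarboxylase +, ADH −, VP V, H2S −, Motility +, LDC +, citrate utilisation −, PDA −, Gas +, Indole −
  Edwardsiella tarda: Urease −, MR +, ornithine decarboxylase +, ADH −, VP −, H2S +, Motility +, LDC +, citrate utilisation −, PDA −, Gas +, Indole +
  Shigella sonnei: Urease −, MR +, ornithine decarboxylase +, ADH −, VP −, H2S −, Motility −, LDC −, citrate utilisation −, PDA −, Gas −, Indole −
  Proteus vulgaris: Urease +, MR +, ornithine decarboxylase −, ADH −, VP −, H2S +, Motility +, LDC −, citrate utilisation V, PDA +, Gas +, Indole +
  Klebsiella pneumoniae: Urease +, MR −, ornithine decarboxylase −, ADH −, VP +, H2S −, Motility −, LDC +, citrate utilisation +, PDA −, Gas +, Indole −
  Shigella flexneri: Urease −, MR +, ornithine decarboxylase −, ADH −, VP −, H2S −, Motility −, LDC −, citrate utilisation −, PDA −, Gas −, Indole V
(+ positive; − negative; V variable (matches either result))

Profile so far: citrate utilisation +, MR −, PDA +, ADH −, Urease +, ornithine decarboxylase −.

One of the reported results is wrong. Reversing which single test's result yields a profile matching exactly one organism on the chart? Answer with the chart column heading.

PDA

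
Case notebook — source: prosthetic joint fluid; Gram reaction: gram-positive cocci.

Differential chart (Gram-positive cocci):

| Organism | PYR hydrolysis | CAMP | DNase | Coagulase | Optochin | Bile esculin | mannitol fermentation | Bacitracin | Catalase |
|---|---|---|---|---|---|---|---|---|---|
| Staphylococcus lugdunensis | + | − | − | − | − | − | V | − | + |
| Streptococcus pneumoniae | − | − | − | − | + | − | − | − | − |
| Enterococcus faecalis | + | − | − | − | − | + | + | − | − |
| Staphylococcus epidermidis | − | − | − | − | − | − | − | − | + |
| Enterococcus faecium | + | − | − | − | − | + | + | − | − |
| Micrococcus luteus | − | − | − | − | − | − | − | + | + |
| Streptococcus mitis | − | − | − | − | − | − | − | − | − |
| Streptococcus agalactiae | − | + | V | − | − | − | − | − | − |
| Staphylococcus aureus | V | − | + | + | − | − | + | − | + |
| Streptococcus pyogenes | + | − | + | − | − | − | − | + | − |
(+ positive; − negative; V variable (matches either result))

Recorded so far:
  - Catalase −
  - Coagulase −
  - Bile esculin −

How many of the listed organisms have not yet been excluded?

Catalase −: excludes Staphylococcus lugdunensis, Staphylococcus epidermidis, Micrococcus luteus, Staphylococcus aureus — 6 left.
Coagulase −: all 6 remaining candidates are consistent.
Bile esculin −: excludes Enterococcus faecalis, Enterococcus faecium — 4 left.
Still consistent: Streptococcus agalactiae, Streptococcus mitis, Streptococcus pneumoniae, Streptococcus pyogenes.

4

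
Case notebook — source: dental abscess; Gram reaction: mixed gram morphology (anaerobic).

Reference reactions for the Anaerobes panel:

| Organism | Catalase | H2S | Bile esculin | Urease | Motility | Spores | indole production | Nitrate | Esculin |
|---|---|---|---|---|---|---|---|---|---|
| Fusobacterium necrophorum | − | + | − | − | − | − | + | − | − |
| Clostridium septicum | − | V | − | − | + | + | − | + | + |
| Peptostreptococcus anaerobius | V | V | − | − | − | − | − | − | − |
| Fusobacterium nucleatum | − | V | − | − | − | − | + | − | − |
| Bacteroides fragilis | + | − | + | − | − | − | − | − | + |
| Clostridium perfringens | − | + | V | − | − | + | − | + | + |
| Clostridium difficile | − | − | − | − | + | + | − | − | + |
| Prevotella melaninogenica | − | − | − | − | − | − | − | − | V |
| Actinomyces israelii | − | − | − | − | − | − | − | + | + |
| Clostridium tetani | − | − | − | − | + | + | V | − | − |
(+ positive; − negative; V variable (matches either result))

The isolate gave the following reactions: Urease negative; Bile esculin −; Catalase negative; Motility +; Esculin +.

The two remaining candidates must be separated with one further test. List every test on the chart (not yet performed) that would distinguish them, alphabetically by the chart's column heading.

Nitrate

Urease −: all 10 remaining candidates are consistent.
Esculin +: excludes Fusobacterium necrophorum, Peptostreptococcus anaerobius, Fusobacterium nucleatum, Clostridium tetani — 6 left.
Bile esculin −: excludes Bacteroides fragilis — 5 left.
Catalase −: all 5 remaining candidates are consistent.
Motility +: excludes Clostridium perfringens, Prevotella melaninogenica, Actinomyces israelii — 2 left.
Two candidates remain: Clostridium difficile and Clostridium septicum.
  H2S: − vs V — variable for at least one, does not separate.
  Spores: + vs + — same for both, does not separate.
  indole production: − vs − — same for both, does not separate.
  Nitrate: Clostridium difficile −, Clostridium septicum + — discriminates.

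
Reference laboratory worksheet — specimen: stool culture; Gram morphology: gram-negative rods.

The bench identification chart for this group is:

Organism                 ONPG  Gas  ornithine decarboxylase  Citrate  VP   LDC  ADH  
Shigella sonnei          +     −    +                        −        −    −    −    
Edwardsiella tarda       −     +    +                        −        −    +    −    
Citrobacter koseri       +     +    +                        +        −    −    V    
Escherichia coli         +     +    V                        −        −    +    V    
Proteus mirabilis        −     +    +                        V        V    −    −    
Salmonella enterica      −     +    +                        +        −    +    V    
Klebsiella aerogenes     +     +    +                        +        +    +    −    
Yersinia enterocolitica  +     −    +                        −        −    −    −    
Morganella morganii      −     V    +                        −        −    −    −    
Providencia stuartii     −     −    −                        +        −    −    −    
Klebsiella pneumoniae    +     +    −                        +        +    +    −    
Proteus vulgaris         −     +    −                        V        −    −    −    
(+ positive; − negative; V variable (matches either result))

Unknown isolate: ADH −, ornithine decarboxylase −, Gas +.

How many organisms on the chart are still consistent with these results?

3

ornithine decarboxylase −: excludes 8 organisms — 4 left.
Gas +: excludes Providencia stuartii — 3 left.
ADH −: all 3 remaining candidates are consistent.
Still consistent: Escherichia coli, Klebsiella pneumoniae, Proteus vulgaris.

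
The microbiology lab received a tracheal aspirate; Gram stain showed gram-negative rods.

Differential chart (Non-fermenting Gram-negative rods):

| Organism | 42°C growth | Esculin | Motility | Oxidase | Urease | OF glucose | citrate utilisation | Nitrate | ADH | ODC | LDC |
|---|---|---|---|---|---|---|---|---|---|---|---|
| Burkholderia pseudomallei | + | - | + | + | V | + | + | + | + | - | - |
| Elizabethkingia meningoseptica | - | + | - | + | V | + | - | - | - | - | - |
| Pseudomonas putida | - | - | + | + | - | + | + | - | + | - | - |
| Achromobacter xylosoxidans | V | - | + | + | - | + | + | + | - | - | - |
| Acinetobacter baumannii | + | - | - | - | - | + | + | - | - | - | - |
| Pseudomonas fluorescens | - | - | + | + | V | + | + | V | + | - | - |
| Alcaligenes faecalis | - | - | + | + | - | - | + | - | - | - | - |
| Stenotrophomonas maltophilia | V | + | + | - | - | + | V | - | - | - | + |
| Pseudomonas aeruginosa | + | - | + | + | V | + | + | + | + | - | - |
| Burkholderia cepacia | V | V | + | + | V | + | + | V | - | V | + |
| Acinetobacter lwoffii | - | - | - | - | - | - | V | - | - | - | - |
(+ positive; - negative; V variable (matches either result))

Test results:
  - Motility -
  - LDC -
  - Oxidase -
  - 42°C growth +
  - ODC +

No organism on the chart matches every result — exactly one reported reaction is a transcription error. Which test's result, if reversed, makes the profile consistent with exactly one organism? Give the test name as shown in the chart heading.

ODC

As reported, no row in the chart matches all 5 reactions.
Reversing Oxidase → still no organism matches.
Reversing Motility → still no organism matches.
Reversing 42°C growth → still no organism matches.
Reversing LDC → still no organism matches.
Reversing ODC (to -) → unique match: Acinetobacter baumannii.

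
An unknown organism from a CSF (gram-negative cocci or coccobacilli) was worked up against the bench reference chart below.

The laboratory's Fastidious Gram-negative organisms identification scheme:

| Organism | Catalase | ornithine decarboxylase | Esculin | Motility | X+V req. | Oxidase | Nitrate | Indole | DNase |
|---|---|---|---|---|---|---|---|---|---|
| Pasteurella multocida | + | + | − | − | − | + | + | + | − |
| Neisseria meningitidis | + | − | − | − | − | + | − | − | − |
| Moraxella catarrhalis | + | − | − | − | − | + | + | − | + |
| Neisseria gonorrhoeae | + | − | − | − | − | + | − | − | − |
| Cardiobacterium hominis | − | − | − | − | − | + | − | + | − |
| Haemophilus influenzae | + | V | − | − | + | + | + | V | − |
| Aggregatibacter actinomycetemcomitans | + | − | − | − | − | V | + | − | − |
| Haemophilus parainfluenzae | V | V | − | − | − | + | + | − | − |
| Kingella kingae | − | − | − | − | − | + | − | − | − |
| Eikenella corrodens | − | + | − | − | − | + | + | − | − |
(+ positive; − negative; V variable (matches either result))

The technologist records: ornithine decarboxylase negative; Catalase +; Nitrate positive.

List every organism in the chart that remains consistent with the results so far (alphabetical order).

Aggregatibacter actinomycetemcomitans, Haemophilus influenzae, Haemophilus parainfluenzae, Moraxella catarrhalis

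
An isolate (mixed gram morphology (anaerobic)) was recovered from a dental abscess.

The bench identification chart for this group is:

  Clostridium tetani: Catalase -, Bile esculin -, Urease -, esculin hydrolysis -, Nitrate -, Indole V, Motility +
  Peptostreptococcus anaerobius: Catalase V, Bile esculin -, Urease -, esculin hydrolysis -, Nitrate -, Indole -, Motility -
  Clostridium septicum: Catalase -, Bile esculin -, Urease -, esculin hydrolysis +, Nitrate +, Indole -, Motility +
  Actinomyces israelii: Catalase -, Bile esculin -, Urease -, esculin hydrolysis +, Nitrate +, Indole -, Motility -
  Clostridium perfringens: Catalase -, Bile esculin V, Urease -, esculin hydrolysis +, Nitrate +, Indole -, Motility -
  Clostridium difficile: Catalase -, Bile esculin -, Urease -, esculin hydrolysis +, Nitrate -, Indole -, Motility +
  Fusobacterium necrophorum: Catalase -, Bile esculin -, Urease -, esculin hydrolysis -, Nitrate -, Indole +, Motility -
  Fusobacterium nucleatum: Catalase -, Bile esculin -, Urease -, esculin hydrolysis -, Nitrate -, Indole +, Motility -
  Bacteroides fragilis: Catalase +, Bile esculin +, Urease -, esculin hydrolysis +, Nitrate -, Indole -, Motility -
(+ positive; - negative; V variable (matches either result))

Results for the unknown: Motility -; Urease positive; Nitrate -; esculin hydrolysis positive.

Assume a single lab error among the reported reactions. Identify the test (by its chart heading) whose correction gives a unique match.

Urease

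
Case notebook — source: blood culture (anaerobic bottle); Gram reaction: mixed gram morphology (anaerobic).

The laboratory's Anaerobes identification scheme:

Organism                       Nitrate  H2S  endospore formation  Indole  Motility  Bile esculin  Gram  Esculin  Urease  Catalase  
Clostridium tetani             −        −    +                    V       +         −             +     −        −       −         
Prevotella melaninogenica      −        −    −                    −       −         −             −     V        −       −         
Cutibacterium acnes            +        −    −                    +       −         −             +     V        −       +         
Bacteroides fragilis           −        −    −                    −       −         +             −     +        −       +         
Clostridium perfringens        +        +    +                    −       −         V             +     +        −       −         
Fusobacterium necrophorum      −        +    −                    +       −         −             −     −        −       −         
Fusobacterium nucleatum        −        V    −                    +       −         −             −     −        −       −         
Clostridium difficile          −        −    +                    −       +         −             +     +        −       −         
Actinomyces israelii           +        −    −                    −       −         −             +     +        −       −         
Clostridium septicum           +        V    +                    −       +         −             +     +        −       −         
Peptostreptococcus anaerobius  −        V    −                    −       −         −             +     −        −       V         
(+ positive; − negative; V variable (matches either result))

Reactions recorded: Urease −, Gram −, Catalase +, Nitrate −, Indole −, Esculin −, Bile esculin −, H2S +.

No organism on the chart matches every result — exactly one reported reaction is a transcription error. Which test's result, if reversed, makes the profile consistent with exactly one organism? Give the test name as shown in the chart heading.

As reported, no row in the chart matches all 8 reactions.
Reversing Esculin → still no organism matches.
Reversing H2S → still no organism matches.
Reversing Gram (to +) → unique match: Peptostreptococcus anaerobius.
Reversing Bile esculin → still no organism matches.
Reversing Urease → still no organism matches.
Reversing Catalase → still no organism matches.
Reversing Indole → still no organism matches.
Reversing Nitrate → still no organism matches.

Gram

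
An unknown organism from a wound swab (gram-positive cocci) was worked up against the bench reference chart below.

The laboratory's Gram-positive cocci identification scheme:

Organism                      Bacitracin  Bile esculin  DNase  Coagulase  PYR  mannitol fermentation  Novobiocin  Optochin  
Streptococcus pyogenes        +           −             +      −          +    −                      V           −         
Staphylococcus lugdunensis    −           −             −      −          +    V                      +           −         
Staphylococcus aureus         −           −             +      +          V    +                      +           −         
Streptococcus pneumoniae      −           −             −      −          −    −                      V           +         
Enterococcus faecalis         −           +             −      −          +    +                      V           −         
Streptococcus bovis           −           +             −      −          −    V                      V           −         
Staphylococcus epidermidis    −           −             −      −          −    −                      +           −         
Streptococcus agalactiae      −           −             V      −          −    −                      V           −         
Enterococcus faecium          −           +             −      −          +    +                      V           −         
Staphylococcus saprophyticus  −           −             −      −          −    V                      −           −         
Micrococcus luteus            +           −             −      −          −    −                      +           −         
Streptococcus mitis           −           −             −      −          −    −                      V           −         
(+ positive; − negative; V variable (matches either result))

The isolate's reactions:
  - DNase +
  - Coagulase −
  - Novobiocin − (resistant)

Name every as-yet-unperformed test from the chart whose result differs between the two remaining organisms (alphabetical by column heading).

Novobiocin −: excludes Staphylococcus lugdunensis, Staphylococcus aureus, Staphylococcus epidermidis, Micrococcus luteus — 8 left.
Coagulase −: all 8 remaining candidates are consistent.
DNase +: excludes 6 organisms — 2 left.
Two candidates remain: Streptococcus agalactiae and Streptococcus pyogenes.
  Bacitracin: Streptococcus agalactiae −, Streptococcus pyogenes + — discriminates.
  Bile esculin: − vs − — same for both, does not separate.
  PYR: Streptococcus agalactiae −, Streptococcus pyogenes + — discriminates.
  mannitol fermentation: − vs − — same for both, does not separate.
  Optochin: − vs − — same for both, does not separate.

Bacitracin, PYR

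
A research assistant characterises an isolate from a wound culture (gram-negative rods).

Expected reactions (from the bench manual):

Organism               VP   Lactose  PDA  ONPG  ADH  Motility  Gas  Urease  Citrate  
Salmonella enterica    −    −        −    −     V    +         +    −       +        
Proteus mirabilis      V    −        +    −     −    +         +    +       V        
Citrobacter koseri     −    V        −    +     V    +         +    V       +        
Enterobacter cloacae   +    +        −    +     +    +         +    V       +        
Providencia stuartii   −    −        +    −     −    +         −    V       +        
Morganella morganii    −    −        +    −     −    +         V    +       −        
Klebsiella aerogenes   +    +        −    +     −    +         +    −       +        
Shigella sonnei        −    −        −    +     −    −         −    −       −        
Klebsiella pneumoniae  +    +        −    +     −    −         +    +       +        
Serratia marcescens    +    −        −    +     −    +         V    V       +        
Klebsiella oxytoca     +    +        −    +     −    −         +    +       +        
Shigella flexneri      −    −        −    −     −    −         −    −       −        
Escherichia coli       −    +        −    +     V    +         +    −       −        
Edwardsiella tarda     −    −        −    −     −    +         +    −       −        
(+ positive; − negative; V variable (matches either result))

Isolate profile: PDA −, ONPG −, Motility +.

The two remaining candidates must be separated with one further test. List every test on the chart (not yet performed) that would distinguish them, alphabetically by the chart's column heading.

Citrate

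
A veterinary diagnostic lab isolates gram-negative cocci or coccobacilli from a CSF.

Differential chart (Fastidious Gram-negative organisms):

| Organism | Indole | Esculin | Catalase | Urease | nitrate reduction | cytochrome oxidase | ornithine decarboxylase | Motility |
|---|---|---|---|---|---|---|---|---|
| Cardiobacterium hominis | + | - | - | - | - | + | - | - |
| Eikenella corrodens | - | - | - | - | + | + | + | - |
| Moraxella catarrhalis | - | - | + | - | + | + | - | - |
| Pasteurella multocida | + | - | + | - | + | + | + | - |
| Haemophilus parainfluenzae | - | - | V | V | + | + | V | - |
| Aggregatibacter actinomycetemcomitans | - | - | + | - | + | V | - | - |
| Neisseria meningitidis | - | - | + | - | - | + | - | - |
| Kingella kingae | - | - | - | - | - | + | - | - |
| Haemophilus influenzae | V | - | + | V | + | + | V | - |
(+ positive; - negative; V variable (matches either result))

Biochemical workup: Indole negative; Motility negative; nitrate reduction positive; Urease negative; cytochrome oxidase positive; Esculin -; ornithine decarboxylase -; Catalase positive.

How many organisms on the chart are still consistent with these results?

4

cytochrome oxidase +: all 9 remaining candidates are consistent.
ornithine decarboxylase -: excludes Eikenella corrodens, Pasteurella multocida — 7 left.
Motility -: all 7 remaining candidates are consistent.
Catalase +: excludes Cardiobacterium hominis, Kingella kingae — 5 left.
Indole -: all 5 remaining candidates are consistent.
Urease -: all 5 remaining candidates are consistent.
nitrate reduction +: excludes Neisseria meningitidis — 4 left.
Esculin -: all 4 remaining candidates are consistent.
Still consistent: Aggregatibacter actinomycetemcomitans, Haemophilus influenzae, Haemophilus parainfluenzae, Moraxella catarrhalis.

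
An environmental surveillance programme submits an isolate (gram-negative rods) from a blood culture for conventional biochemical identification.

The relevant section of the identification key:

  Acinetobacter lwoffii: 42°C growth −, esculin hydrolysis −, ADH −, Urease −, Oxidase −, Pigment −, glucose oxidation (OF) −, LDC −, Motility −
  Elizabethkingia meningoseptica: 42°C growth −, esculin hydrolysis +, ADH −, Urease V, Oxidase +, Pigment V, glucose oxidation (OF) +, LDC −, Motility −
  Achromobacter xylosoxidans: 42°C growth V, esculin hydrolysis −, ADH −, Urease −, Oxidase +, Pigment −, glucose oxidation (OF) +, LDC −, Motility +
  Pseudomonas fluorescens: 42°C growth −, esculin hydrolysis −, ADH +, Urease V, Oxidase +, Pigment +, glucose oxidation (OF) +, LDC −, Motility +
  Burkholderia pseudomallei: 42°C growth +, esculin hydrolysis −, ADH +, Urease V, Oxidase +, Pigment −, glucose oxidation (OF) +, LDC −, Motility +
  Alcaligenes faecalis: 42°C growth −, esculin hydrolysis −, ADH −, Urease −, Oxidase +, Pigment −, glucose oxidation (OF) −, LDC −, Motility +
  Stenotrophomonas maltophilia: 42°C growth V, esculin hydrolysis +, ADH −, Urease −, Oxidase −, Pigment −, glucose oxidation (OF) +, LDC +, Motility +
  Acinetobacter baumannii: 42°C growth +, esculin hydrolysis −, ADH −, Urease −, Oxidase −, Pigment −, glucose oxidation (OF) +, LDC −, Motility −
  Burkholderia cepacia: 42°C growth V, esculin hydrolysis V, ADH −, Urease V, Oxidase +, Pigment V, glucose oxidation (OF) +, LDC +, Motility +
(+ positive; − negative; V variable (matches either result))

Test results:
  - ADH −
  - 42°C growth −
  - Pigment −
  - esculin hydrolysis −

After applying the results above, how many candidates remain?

4

ADH −: excludes Pseudomonas fluorescens, Burkholderia pseudomallei — 7 left.
Pigment −: all 7 remaining candidates are consistent.
esculin hydrolysis −: excludes Elizabethkingia meningoseptica, Stenotrophomonas maltophilia — 5 left.
42°C growth −: excludes Acinetobacter baumannii — 4 left.
Still consistent: Achromobacter xylosoxidans, Acinetobacter lwoffii, Alcaligenes faecalis, Burkholderia cepacia.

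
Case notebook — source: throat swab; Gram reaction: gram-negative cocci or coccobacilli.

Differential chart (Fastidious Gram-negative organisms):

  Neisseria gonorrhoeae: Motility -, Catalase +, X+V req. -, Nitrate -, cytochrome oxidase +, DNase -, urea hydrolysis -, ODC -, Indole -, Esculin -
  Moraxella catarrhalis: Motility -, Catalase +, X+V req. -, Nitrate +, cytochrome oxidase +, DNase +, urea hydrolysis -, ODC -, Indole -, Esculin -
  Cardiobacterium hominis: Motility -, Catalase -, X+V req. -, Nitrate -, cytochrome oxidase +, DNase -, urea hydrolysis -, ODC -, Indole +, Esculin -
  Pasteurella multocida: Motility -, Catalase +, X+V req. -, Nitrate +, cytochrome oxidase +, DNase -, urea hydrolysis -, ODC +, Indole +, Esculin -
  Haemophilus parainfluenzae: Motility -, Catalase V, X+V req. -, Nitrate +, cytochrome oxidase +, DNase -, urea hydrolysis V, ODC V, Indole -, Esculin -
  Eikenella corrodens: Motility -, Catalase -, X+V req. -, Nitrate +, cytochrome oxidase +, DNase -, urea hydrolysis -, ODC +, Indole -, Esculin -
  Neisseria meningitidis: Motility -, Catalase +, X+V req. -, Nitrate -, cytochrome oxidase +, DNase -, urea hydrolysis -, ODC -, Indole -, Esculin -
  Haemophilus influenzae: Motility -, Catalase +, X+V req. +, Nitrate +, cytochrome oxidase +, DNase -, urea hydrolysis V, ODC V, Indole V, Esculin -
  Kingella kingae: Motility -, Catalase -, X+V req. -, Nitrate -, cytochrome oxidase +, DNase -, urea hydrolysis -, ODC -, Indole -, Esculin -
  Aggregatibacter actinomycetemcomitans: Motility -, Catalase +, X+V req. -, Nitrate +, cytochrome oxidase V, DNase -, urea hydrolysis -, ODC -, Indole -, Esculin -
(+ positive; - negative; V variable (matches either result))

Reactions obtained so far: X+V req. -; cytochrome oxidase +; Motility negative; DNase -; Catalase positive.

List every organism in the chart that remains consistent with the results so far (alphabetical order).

Aggregatibacter actinomycetemcomitans, Haemophilus parainfluenzae, Neisseria gonorrhoeae, Neisseria meningitidis, Pasteurella multocida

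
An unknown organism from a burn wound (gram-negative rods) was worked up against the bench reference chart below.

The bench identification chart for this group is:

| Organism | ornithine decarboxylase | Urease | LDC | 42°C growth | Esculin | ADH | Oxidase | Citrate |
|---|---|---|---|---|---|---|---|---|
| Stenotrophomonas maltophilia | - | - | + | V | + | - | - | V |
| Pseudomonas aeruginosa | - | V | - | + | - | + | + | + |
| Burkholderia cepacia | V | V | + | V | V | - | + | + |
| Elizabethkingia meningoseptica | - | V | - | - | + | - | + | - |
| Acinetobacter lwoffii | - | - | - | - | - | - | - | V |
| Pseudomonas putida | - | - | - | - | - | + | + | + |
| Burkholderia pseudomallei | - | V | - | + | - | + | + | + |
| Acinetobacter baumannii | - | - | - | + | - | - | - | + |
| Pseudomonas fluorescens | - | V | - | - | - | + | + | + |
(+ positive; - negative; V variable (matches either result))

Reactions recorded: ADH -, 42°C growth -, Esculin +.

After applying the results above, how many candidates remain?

ADH -: excludes Pseudomonas aeruginosa, Pseudomonas putida, Burkholderia pseudomallei, Pseudomonas fluorescens — 5 left.
42°C growth -: excludes Acinetobacter baumannii — 4 left.
Esculin +: excludes Acinetobacter lwoffii — 3 left.
Still consistent: Burkholderia cepacia, Elizabethkingia meningoseptica, Stenotrophomonas maltophilia.

3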